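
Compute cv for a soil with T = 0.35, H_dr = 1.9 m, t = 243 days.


Result: 0.0052 m^2/day

Derivation:
Using cv = T * H_dr^2 / t
H_dr^2 = 1.9^2 = 3.61
cv = 0.35 * 3.61 / 243
cv = 0.0052 m^2/day


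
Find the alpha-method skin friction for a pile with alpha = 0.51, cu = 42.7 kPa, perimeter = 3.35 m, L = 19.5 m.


Using Qs = alpha * cu * perimeter * L
Qs = 0.51 * 42.7 * 3.35 * 19.5
Qs = 1422.58 kN


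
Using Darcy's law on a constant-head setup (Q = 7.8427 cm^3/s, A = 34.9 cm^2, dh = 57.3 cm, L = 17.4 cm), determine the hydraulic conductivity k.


Result: 0.068239 cm/s

Derivation:
Compute hydraulic gradient:
i = dh / L = 57.3 / 17.4 = 3.2931
Then apply Darcy's law:
k = Q / (A * i)
k = 7.8427 / (34.9 * 3.2931)
k = 7.8427 / 114.929
k = 0.068239 cm/s


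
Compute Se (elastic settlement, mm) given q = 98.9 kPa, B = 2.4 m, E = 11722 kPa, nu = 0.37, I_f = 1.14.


Result: 19.924 mm

Derivation:
Using Se = q * B * (1 - nu^2) * I_f / E
1 - nu^2 = 1 - 0.37^2 = 0.8631
Se = 98.9 * 2.4 * 0.8631 * 1.14 / 11722
Se = 0.019924 m
Convert to mm: Se = 0.019924 * 1000 = 19.924 mm


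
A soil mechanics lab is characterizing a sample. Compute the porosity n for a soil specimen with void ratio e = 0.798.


Result: 0.4438

Derivation:
Using the relation n = e / (1 + e)
n = 0.798 / (1 + 0.798)
n = 0.798 / 1.798
n = 0.4438


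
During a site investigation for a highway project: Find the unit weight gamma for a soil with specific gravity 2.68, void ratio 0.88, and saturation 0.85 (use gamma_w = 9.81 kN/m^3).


Using gamma = gamma_w * (Gs + S*e) / (1 + e)
Numerator: Gs + S*e = 2.68 + 0.85*0.88 = 3.428
Denominator: 1 + e = 1 + 0.88 = 1.88
gamma = 9.81 * 3.428 / 1.88
gamma = 17.888 kN/m^3


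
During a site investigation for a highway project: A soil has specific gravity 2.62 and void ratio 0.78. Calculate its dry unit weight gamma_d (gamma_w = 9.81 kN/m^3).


Result: 14.439 kN/m^3

Derivation:
Using gamma_d = Gs * gamma_w / (1 + e)
gamma_d = 2.62 * 9.81 / (1 + 0.78)
gamma_d = 2.62 * 9.81 / 1.78
gamma_d = 14.439 kN/m^3


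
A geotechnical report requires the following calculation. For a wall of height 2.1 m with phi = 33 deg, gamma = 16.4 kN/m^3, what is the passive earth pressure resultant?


Result: 122.67 kN/m

Derivation:
Compute passive earth pressure coefficient:
Kp = tan^2(45 + phi/2) = tan^2(61.5) = 3.39212
Compute passive force:
Pp = 0.5 * Kp * gamma * H^2
Pp = 0.5 * 3.39212 * 16.4 * 2.1^2
Pp = 122.67 kN/m


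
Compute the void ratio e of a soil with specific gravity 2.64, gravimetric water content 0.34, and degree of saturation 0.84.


Using the relation e = Gs * w / S
e = 2.64 * 0.34 / 0.84
e = 1.0686


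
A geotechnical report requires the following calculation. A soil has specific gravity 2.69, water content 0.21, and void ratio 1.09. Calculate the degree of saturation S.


Using S = Gs * w / e
S = 2.69 * 0.21 / 1.09
S = 0.5183


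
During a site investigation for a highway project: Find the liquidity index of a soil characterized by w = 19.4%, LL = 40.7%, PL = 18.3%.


First compute the plasticity index:
PI = LL - PL = 40.7 - 18.3 = 22.4
Then compute the liquidity index:
LI = (w - PL) / PI
LI = (19.4 - 18.3) / 22.4
LI = 0.049


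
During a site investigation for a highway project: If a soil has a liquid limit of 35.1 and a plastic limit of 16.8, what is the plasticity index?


Using PI = LL - PL
PI = 35.1 - 16.8
PI = 18.3


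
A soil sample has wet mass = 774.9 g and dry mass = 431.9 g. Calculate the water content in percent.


Using w = (m_wet - m_dry) / m_dry * 100
m_wet - m_dry = 774.9 - 431.9 = 343.0 g
w = 343.0 / 431.9 * 100
w = 79.42 %


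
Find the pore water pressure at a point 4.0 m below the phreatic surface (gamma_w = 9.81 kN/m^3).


Using u = gamma_w * h_w
u = 9.81 * 4.0
u = 39.24 kPa


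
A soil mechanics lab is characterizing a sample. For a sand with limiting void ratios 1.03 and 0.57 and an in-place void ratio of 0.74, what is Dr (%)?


Using Dr = (e_max - e) / (e_max - e_min) * 100
e_max - e = 1.03 - 0.74 = 0.29
e_max - e_min = 1.03 - 0.57 = 0.46
Dr = 0.29 / 0.46 * 100
Dr = 63.04 %


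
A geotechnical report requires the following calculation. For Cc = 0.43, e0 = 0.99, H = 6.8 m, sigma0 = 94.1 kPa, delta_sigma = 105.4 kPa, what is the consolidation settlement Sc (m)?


Using Sc = Cc * H / (1 + e0) * log10((sigma0 + delta_sigma) / sigma0)
Stress ratio = (94.1 + 105.4) / 94.1 = 2.12009
log10(2.12009) = 0.326353
Cc * H / (1 + e0) = 0.43 * 6.8 / (1 + 0.99) = 1.46935
Sc = 1.46935 * 0.326353
Sc = 0.4795 m


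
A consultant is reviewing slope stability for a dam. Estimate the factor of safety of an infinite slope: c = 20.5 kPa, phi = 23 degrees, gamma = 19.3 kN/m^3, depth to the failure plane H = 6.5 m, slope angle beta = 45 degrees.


Using Fs = c / (gamma*H*sin(beta)*cos(beta)) + tan(phi)/tan(beta)
Cohesion contribution = 20.5 / (19.3*6.5*sin(45)*cos(45))
Cohesion contribution = 0.326823
Friction contribution = tan(23)/tan(45) = 0.424475
Fs = 0.326823 + 0.424475
Fs = 0.751


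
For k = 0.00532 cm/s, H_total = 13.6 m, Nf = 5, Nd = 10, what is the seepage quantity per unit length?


Result: 0.0003618 m^3/s per m

Derivation:
Convert k to m/s for unit consistency with H:
k = 0.00532 cm/s = 0.00532 / 100 m/s = 5.32e-05 m/s
Using q = k * H * Nf / Nd
Nf / Nd = 5 / 10 = 0.5
q = 5.32e-05 * 13.6 * 0.5
q = 0.0003618 m^3/s per m


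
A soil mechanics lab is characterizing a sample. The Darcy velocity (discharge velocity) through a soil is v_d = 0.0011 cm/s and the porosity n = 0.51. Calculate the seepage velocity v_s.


Using v_s = v_d / n
v_s = 0.0011 / 0.51
v_s = 0.00216 cm/s


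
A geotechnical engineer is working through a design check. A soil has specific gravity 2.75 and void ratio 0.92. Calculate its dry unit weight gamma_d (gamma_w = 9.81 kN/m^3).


Result: 14.051 kN/m^3

Derivation:
Using gamma_d = Gs * gamma_w / (1 + e)
gamma_d = 2.75 * 9.81 / (1 + 0.92)
gamma_d = 2.75 * 9.81 / 1.92
gamma_d = 14.051 kN/m^3


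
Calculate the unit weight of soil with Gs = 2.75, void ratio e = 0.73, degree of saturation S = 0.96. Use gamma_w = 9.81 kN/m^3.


Result: 19.568 kN/m^3

Derivation:
Using gamma = gamma_w * (Gs + S*e) / (1 + e)
Numerator: Gs + S*e = 2.75 + 0.96*0.73 = 3.4508
Denominator: 1 + e = 1 + 0.73 = 1.73
gamma = 9.81 * 3.4508 / 1.73
gamma = 19.568 kN/m^3


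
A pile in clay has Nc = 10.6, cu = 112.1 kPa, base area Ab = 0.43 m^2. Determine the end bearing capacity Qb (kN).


Using Qb = Nc * cu * Ab
Qb = 10.6 * 112.1 * 0.43
Qb = 510.95 kN


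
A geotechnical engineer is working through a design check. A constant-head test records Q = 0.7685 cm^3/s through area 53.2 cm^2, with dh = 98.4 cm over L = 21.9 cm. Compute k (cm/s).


Result: 0.003215 cm/s

Derivation:
Compute hydraulic gradient:
i = dh / L = 98.4 / 21.9 = 4.49315
Then apply Darcy's law:
k = Q / (A * i)
k = 0.7685 / (53.2 * 4.49315)
k = 0.7685 / 239.036
k = 0.003215 cm/s


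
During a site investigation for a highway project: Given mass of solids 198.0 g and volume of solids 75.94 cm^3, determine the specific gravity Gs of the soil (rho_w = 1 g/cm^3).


Result: 2.607

Derivation:
Using Gs = m_s / (V_s * rho_w)
Since rho_w = 1 g/cm^3:
Gs = 198.0 / 75.94
Gs = 2.607


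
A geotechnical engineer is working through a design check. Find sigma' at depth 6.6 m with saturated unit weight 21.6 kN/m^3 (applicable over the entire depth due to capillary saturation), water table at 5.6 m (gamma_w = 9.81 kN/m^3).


Total stress = gamma_sat * depth
sigma = 21.6 * 6.6 = 142.56 kPa
Pore water pressure u = gamma_w * (depth - d_wt)
u = 9.81 * (6.6 - 5.6) = 9.81 kPa
Effective stress = sigma - u
sigma' = 142.56 - 9.81 = 132.75 kPa


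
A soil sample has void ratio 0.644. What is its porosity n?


Using the relation n = e / (1 + e)
n = 0.644 / (1 + 0.644)
n = 0.644 / 1.644
n = 0.3917


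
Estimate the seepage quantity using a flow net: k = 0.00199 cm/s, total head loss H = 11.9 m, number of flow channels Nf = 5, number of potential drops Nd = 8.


Result: 0.000148 m^3/s per m

Derivation:
Convert k to m/s for unit consistency with H:
k = 0.00199 cm/s = 0.00199 / 100 m/s = 1.99e-05 m/s
Using q = k * H * Nf / Nd
Nf / Nd = 5 / 8 = 0.625
q = 1.99e-05 * 11.9 * 0.625
q = 0.000148 m^3/s per m


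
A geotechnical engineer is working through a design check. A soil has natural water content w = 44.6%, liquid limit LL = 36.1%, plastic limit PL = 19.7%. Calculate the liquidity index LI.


Result: 1.518

Derivation:
First compute the plasticity index:
PI = LL - PL = 36.1 - 19.7 = 16.4
Then compute the liquidity index:
LI = (w - PL) / PI
LI = (44.6 - 19.7) / 16.4
LI = 1.518


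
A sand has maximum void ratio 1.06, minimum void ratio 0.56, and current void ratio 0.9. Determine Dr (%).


Result: 32.0 %

Derivation:
Using Dr = (e_max - e) / (e_max - e_min) * 100
e_max - e = 1.06 - 0.9 = 0.16
e_max - e_min = 1.06 - 0.56 = 0.5
Dr = 0.16 / 0.5 * 100
Dr = 32.0 %


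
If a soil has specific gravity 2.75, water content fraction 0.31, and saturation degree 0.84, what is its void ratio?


Using the relation e = Gs * w / S
e = 2.75 * 0.31 / 0.84
e = 1.0149


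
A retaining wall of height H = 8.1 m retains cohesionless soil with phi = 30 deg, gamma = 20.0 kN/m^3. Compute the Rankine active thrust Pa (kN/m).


Compute active earth pressure coefficient:
Ka = tan^2(45 - phi/2) = tan^2(30.0) = 0.333333
Compute active force:
Pa = 0.5 * Ka * gamma * H^2
Pa = 0.5 * 0.333333 * 20.0 * 8.1^2
Pa = 218.7 kN/m


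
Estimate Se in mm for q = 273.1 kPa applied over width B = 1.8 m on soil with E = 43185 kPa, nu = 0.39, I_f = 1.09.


Using Se = q * B * (1 - nu^2) * I_f / E
1 - nu^2 = 1 - 0.39^2 = 0.8479
Se = 273.1 * 1.8 * 0.8479 * 1.09 / 43185
Se = 0.010520 m
Convert to mm: Se = 0.010520 * 1000 = 10.52 mm


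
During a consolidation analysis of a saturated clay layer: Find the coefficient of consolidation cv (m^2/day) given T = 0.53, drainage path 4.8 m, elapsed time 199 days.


Using cv = T * H_dr^2 / t
H_dr^2 = 4.8^2 = 23.04
cv = 0.53 * 23.04 / 199
cv = 0.06136 m^2/day


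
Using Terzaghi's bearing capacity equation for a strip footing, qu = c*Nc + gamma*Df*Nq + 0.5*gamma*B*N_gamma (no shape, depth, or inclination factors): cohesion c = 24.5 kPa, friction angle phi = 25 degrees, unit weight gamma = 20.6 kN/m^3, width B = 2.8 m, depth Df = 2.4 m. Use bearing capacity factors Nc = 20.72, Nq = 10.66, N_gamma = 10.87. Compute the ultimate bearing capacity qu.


Compute qu = c*Nc + gamma*Df*Nq + 0.5*gamma*B*N_gamma
Term 1: 24.5 * 20.72 = 507.64
Term 2: 20.6 * 2.4 * 10.66 = 527.0304
Term 3: 0.5 * 20.6 * 2.8 * 10.87 = 313.4908
qu = 507.64 + 527.0304 + 313.4908
qu = 1348.16 kPa


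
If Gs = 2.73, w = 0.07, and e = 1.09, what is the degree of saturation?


Using S = Gs * w / e
S = 2.73 * 0.07 / 1.09
S = 0.1753


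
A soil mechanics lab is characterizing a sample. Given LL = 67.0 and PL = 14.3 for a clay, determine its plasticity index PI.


Result: 52.7

Derivation:
Using PI = LL - PL
PI = 67.0 - 14.3
PI = 52.7


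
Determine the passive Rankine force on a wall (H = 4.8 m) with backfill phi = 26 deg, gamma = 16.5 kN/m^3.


Result: 486.81 kN/m

Derivation:
Compute passive earth pressure coefficient:
Kp = tan^2(45 + phi/2) = tan^2(58.0) = 2.561071
Compute passive force:
Pp = 0.5 * Kp * gamma * H^2
Pp = 0.5 * 2.561071 * 16.5 * 4.8^2
Pp = 486.81 kN/m


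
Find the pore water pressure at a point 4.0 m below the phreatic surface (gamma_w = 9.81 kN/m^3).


Result: 39.24 kPa

Derivation:
Using u = gamma_w * h_w
u = 9.81 * 4.0
u = 39.24 kPa


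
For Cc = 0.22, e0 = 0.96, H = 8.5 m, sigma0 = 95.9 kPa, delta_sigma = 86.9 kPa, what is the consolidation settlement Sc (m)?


Result: 0.2673 m

Derivation:
Using Sc = Cc * H / (1 + e0) * log10((sigma0 + delta_sigma) / sigma0)
Stress ratio = (95.9 + 86.9) / 95.9 = 1.90615
log10(1.90615) = 0.280158
Cc * H / (1 + e0) = 0.22 * 8.5 / (1 + 0.96) = 0.954082
Sc = 0.954082 * 0.280158
Sc = 0.2673 m


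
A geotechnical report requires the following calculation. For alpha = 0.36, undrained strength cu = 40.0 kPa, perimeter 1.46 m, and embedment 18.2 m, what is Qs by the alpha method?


Using Qs = alpha * cu * perimeter * L
Qs = 0.36 * 40.0 * 1.46 * 18.2
Qs = 382.64 kN


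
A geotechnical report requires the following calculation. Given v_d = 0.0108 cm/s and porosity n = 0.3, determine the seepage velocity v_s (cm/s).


Using v_s = v_d / n
v_s = 0.0108 / 0.3
v_s = 0.036 cm/s


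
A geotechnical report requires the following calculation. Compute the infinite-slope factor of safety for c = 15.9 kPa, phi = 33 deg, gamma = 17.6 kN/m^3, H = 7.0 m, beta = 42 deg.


Using Fs = c / (gamma*H*sin(beta)*cos(beta)) + tan(phi)/tan(beta)
Cohesion contribution = 15.9 / (17.6*7.0*sin(42)*cos(42))
Cohesion contribution = 0.259539
Friction contribution = tan(33)/tan(42) = 0.72124
Fs = 0.259539 + 0.72124
Fs = 0.981


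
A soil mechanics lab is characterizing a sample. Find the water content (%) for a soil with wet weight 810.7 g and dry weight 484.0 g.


Result: 67.5 %

Derivation:
Using w = (m_wet - m_dry) / m_dry * 100
m_wet - m_dry = 810.7 - 484.0 = 326.7 g
w = 326.7 / 484.0 * 100
w = 67.5 %


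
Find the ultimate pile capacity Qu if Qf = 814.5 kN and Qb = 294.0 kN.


Using Qu = Qf + Qb
Qu = 814.5 + 294.0
Qu = 1108.5 kN


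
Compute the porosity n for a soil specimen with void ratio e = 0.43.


Using the relation n = e / (1 + e)
n = 0.43 / (1 + 0.43)
n = 0.43 / 1.43
n = 0.3007


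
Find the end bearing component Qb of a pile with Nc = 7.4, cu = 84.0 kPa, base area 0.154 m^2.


Using Qb = Nc * cu * Ab
Qb = 7.4 * 84.0 * 0.154
Qb = 95.73 kN


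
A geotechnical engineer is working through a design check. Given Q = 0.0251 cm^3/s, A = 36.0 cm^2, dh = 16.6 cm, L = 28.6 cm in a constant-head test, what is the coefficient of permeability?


Result: 0.001201 cm/s

Derivation:
Compute hydraulic gradient:
i = dh / L = 16.6 / 28.6 = 0.58042
Then apply Darcy's law:
k = Q / (A * i)
k = 0.0251 / (36.0 * 0.58042)
k = 0.0251 / 20.8951
k = 0.001201 cm/s


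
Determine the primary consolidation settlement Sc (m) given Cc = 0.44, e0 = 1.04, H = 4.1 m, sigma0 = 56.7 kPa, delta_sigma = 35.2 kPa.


Using Sc = Cc * H / (1 + e0) * log10((sigma0 + delta_sigma) / sigma0)
Stress ratio = (56.7 + 35.2) / 56.7 = 1.62081
log10(1.62081) = 0.209732
Cc * H / (1 + e0) = 0.44 * 4.1 / (1 + 1.04) = 0.884314
Sc = 0.884314 * 0.209732
Sc = 0.1855 m


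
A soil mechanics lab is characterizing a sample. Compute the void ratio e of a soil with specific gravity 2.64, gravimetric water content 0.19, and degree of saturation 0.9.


Result: 0.5573

Derivation:
Using the relation e = Gs * w / S
e = 2.64 * 0.19 / 0.9
e = 0.5573


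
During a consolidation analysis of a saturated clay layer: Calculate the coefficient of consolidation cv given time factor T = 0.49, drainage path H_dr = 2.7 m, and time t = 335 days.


Using cv = T * H_dr^2 / t
H_dr^2 = 2.7^2 = 7.29
cv = 0.49 * 7.29 / 335
cv = 0.01066 m^2/day


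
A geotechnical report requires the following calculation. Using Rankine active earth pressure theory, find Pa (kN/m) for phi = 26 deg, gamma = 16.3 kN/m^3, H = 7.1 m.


Result: 160.42 kN/m

Derivation:
Compute active earth pressure coefficient:
Ka = tan^2(45 - phi/2) = tan^2(32.0) = 0.390462
Compute active force:
Pa = 0.5 * Ka * gamma * H^2
Pa = 0.5 * 0.390462 * 16.3 * 7.1^2
Pa = 160.42 kN/m


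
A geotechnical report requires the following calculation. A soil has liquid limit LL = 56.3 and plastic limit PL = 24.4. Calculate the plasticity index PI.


Using PI = LL - PL
PI = 56.3 - 24.4
PI = 31.9


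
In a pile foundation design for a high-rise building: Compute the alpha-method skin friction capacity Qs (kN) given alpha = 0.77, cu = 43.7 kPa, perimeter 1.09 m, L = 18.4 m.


Using Qs = alpha * cu * perimeter * L
Qs = 0.77 * 43.7 * 1.09 * 18.4
Qs = 674.86 kN


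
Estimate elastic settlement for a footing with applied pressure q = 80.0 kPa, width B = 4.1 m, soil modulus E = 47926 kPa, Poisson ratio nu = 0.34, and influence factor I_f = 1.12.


Using Se = q * B * (1 - nu^2) * I_f / E
1 - nu^2 = 1 - 0.34^2 = 0.8844
Se = 80.0 * 4.1 * 0.8844 * 1.12 / 47926
Se = 0.006779 m
Convert to mm: Se = 0.006779 * 1000 = 6.779 mm


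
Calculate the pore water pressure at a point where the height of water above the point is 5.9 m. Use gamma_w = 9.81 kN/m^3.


Using u = gamma_w * h_w
u = 9.81 * 5.9
u = 57.88 kPa


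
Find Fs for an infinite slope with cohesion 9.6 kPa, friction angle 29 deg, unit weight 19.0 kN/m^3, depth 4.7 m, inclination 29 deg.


Result: 1.254

Derivation:
Using Fs = c / (gamma*H*sin(beta)*cos(beta)) + tan(phi)/tan(beta)
Cohesion contribution = 9.6 / (19.0*4.7*sin(29)*cos(29))
Cohesion contribution = 0.25353
Friction contribution = tan(29)/tan(29) = 1
Fs = 0.25353 + 1
Fs = 1.254


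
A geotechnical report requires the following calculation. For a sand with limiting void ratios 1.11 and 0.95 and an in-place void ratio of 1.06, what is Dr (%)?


Result: 31.25 %

Derivation:
Using Dr = (e_max - e) / (e_max - e_min) * 100
e_max - e = 1.11 - 1.06 = 0.05
e_max - e_min = 1.11 - 0.95 = 0.16
Dr = 0.05 / 0.16 * 100
Dr = 31.25 %


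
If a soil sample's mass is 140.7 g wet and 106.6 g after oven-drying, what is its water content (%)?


Using w = (m_wet - m_dry) / m_dry * 100
m_wet - m_dry = 140.7 - 106.6 = 34.1 g
w = 34.1 / 106.6 * 100
w = 31.99 %


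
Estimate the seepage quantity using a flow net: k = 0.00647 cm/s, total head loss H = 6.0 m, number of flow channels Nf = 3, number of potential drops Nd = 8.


Convert k to m/s for unit consistency with H:
k = 0.00647 cm/s = 0.00647 / 100 m/s = 6.47e-05 m/s
Using q = k * H * Nf / Nd
Nf / Nd = 3 / 8 = 0.375
q = 6.47e-05 * 6.0 * 0.375
q = 0.0001456 m^3/s per m


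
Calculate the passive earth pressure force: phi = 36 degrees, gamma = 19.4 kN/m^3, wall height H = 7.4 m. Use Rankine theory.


Compute passive earth pressure coefficient:
Kp = tan^2(45 + phi/2) = tan^2(63.0) = 3.85184
Compute passive force:
Pp = 0.5 * Kp * gamma * H^2
Pp = 0.5 * 3.85184 * 19.4 * 7.4^2
Pp = 2045.99 kN/m


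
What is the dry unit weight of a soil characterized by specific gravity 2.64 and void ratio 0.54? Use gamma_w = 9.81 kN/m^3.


Result: 16.817 kN/m^3

Derivation:
Using gamma_d = Gs * gamma_w / (1 + e)
gamma_d = 2.64 * 9.81 / (1 + 0.54)
gamma_d = 2.64 * 9.81 / 1.54
gamma_d = 16.817 kN/m^3


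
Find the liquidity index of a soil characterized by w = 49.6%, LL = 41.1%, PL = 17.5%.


First compute the plasticity index:
PI = LL - PL = 41.1 - 17.5 = 23.6
Then compute the liquidity index:
LI = (w - PL) / PI
LI = (49.6 - 17.5) / 23.6
LI = 1.36


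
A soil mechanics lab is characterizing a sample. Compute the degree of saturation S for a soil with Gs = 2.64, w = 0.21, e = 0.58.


Using S = Gs * w / e
S = 2.64 * 0.21 / 0.58
S = 0.9559


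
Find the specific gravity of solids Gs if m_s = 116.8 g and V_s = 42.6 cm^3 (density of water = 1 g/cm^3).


Using Gs = m_s / (V_s * rho_w)
Since rho_w = 1 g/cm^3:
Gs = 116.8 / 42.6
Gs = 2.742


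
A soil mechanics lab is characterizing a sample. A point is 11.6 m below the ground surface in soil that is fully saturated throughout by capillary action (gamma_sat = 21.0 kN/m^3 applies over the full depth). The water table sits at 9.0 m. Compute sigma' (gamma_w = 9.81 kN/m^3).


Result: 218.09 kPa

Derivation:
Total stress = gamma_sat * depth
sigma = 21.0 * 11.6 = 243.6 kPa
Pore water pressure u = gamma_w * (depth - d_wt)
u = 9.81 * (11.6 - 9.0) = 25.506 kPa
Effective stress = sigma - u
sigma' = 243.6 - 25.506 = 218.09 kPa


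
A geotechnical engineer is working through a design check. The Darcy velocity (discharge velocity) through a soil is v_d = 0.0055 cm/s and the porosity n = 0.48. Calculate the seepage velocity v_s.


Result: 0.01146 cm/s

Derivation:
Using v_s = v_d / n
v_s = 0.0055 / 0.48
v_s = 0.01146 cm/s


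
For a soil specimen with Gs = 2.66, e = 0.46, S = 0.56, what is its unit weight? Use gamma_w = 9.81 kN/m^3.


Result: 19.604 kN/m^3

Derivation:
Using gamma = gamma_w * (Gs + S*e) / (1 + e)
Numerator: Gs + S*e = 2.66 + 0.56*0.46 = 2.9176
Denominator: 1 + e = 1 + 0.46 = 1.46
gamma = 9.81 * 2.9176 / 1.46
gamma = 19.604 kN/m^3


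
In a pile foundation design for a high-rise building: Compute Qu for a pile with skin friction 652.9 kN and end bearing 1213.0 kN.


Result: 1865.9 kN

Derivation:
Using Qu = Qf + Qb
Qu = 652.9 + 1213.0
Qu = 1865.9 kN


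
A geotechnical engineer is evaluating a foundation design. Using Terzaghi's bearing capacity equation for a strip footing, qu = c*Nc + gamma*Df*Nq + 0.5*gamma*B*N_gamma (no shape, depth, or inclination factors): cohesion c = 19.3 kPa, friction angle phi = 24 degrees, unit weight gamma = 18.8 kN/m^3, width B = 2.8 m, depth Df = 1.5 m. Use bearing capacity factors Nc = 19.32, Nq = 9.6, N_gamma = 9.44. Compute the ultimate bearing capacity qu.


Result: 892.06 kPa

Derivation:
Compute qu = c*Nc + gamma*Df*Nq + 0.5*gamma*B*N_gamma
Term 1: 19.3 * 19.32 = 372.876
Term 2: 18.8 * 1.5 * 9.6 = 270.72
Term 3: 0.5 * 18.8 * 2.8 * 9.44 = 248.4608
qu = 372.876 + 270.72 + 248.4608
qu = 892.06 kPa


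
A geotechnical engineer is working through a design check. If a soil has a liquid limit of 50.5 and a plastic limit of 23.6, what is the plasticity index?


Result: 26.9

Derivation:
Using PI = LL - PL
PI = 50.5 - 23.6
PI = 26.9


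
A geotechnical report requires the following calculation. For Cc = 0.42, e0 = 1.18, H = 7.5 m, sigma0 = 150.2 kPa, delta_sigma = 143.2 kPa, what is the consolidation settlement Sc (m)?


Using Sc = Cc * H / (1 + e0) * log10((sigma0 + delta_sigma) / sigma0)
Stress ratio = (150.2 + 143.2) / 150.2 = 1.9534
log10(1.9534) = 0.29079
Cc * H / (1 + e0) = 0.42 * 7.5 / (1 + 1.18) = 1.44495
Sc = 1.44495 * 0.29079
Sc = 0.4202 m


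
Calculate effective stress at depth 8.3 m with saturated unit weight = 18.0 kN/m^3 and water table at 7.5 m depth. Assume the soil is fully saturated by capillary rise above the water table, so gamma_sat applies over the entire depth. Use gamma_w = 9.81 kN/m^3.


Total stress = gamma_sat * depth
sigma = 18.0 * 8.3 = 149.4 kPa
Pore water pressure u = gamma_w * (depth - d_wt)
u = 9.81 * (8.3 - 7.5) = 7.848 kPa
Effective stress = sigma - u
sigma' = 149.4 - 7.848 = 141.55 kPa


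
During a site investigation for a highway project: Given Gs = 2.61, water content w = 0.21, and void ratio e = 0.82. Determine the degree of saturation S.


Using S = Gs * w / e
S = 2.61 * 0.21 / 0.82
S = 0.6684


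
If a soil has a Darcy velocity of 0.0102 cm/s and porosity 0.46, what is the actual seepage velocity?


Using v_s = v_d / n
v_s = 0.0102 / 0.46
v_s = 0.02217 cm/s


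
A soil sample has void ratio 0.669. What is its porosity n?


Using the relation n = e / (1 + e)
n = 0.669 / (1 + 0.669)
n = 0.669 / 1.669
n = 0.4008


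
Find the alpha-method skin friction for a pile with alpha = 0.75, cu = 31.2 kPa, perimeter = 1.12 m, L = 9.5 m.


Using Qs = alpha * cu * perimeter * L
Qs = 0.75 * 31.2 * 1.12 * 9.5
Qs = 248.98 kN


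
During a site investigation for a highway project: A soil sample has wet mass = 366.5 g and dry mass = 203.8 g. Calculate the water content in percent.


Result: 79.83 %

Derivation:
Using w = (m_wet - m_dry) / m_dry * 100
m_wet - m_dry = 366.5 - 203.8 = 162.7 g
w = 162.7 / 203.8 * 100
w = 79.83 %


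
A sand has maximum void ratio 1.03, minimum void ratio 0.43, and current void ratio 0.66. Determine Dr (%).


Result: 61.67 %

Derivation:
Using Dr = (e_max - e) / (e_max - e_min) * 100
e_max - e = 1.03 - 0.66 = 0.37
e_max - e_min = 1.03 - 0.43 = 0.6
Dr = 0.37 / 0.6 * 100
Dr = 61.67 %


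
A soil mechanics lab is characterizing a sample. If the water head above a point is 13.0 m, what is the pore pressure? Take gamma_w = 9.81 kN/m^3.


Result: 127.53 kPa

Derivation:
Using u = gamma_w * h_w
u = 9.81 * 13.0
u = 127.53 kPa


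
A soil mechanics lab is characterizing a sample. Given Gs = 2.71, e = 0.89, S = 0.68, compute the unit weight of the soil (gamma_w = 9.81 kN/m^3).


Using gamma = gamma_w * (Gs + S*e) / (1 + e)
Numerator: Gs + S*e = 2.71 + 0.68*0.89 = 3.3152
Denominator: 1 + e = 1 + 0.89 = 1.89
gamma = 9.81 * 3.3152 / 1.89
gamma = 17.207 kN/m^3


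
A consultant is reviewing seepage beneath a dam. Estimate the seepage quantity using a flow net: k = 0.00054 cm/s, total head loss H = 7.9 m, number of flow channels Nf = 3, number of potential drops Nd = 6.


Convert k to m/s for unit consistency with H:
k = 0.00054 cm/s = 0.00054 / 100 m/s = 5.4e-06 m/s
Using q = k * H * Nf / Nd
Nf / Nd = 3 / 6 = 0.5
q = 5.4e-06 * 7.9 * 0.5
q = 2.133e-05 m^3/s per m


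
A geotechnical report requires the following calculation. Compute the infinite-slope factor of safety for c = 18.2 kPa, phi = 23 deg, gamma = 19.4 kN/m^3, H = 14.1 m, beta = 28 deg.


Using Fs = c / (gamma*H*sin(beta)*cos(beta)) + tan(phi)/tan(beta)
Cohesion contribution = 18.2 / (19.4*14.1*sin(28)*cos(28))
Cohesion contribution = 0.160512
Friction contribution = tan(23)/tan(28) = 0.798321
Fs = 0.160512 + 0.798321
Fs = 0.959


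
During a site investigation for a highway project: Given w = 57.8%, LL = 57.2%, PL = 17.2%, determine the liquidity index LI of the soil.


First compute the plasticity index:
PI = LL - PL = 57.2 - 17.2 = 40.0
Then compute the liquidity index:
LI = (w - PL) / PI
LI = (57.8 - 17.2) / 40.0
LI = 1.015


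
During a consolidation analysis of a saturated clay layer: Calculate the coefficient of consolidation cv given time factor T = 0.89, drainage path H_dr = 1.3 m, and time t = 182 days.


Using cv = T * H_dr^2 / t
H_dr^2 = 1.3^2 = 1.69
cv = 0.89 * 1.69 / 182
cv = 0.00826 m^2/day


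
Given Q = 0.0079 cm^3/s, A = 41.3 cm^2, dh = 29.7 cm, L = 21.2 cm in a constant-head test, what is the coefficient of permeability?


Compute hydraulic gradient:
i = dh / L = 29.7 / 21.2 = 1.40094
Then apply Darcy's law:
k = Q / (A * i)
k = 0.0079 / (41.3 * 1.40094)
k = 0.0079 / 57.859
k = 0.000137 cm/s


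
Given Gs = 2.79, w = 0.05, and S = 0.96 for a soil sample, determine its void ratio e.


Using the relation e = Gs * w / S
e = 2.79 * 0.05 / 0.96
e = 0.1453


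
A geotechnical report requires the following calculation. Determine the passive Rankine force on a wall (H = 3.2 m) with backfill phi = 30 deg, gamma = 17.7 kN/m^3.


Compute passive earth pressure coefficient:
Kp = tan^2(45 + phi/2) = tan^2(60.0) = 3
Compute passive force:
Pp = 0.5 * Kp * gamma * H^2
Pp = 0.5 * 3 * 17.7 * 3.2^2
Pp = 271.87 kN/m


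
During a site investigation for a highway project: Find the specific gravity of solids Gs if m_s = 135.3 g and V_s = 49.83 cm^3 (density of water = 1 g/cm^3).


Result: 2.715

Derivation:
Using Gs = m_s / (V_s * rho_w)
Since rho_w = 1 g/cm^3:
Gs = 135.3 / 49.83
Gs = 2.715


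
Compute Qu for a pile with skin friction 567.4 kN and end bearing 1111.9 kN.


Using Qu = Qf + Qb
Qu = 567.4 + 1111.9
Qu = 1679.3 kN


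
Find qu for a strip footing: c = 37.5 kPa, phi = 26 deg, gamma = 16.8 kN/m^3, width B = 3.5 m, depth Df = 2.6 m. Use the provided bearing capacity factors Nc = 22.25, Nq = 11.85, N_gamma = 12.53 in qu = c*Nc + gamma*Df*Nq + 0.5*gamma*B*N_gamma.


Compute qu = c*Nc + gamma*Df*Nq + 0.5*gamma*B*N_gamma
Term 1: 37.5 * 22.25 = 834.375
Term 2: 16.8 * 2.6 * 11.85 = 517.608
Term 3: 0.5 * 16.8 * 3.5 * 12.53 = 368.382
qu = 834.375 + 517.608 + 368.382
qu = 1720.37 kPa


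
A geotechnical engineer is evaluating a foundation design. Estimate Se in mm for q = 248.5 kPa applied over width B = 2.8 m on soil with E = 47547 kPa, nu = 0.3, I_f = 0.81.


Result: 10.787 mm

Derivation:
Using Se = q * B * (1 - nu^2) * I_f / E
1 - nu^2 = 1 - 0.3^2 = 0.91
Se = 248.5 * 2.8 * 0.91 * 0.81 / 47547
Se = 0.010787 m
Convert to mm: Se = 0.010787 * 1000 = 10.787 mm


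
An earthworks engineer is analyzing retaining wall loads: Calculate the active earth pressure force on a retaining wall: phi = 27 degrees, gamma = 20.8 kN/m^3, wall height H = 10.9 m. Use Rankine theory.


Compute active earth pressure coefficient:
Ka = tan^2(45 - phi/2) = tan^2(31.5) = 0.375525
Compute active force:
Pa = 0.5 * Ka * gamma * H^2
Pa = 0.5 * 0.375525 * 20.8 * 10.9^2
Pa = 464.01 kN/m


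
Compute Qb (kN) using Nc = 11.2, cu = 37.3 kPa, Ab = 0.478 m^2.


Using Qb = Nc * cu * Ab
Qb = 11.2 * 37.3 * 0.478
Qb = 199.69 kN


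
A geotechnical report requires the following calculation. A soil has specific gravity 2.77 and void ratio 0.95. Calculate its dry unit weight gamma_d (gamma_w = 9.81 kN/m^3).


Using gamma_d = Gs * gamma_w / (1 + e)
gamma_d = 2.77 * 9.81 / (1 + 0.95)
gamma_d = 2.77 * 9.81 / 1.95
gamma_d = 13.935 kN/m^3


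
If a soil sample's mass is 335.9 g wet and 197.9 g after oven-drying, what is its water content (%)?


Using w = (m_wet - m_dry) / m_dry * 100
m_wet - m_dry = 335.9 - 197.9 = 138.0 g
w = 138.0 / 197.9 * 100
w = 69.73 %


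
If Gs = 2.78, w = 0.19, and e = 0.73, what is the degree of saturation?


Using S = Gs * w / e
S = 2.78 * 0.19 / 0.73
S = 0.7236


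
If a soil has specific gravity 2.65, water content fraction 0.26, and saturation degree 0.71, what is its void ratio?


Using the relation e = Gs * w / S
e = 2.65 * 0.26 / 0.71
e = 0.9704


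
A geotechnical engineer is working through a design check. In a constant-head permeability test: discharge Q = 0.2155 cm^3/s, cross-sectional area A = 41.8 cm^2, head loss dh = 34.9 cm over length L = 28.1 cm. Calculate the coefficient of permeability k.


Compute hydraulic gradient:
i = dh / L = 34.9 / 28.1 = 1.24199
Then apply Darcy's law:
k = Q / (A * i)
k = 0.2155 / (41.8 * 1.24199)
k = 0.2155 / 51.9153
k = 0.004151 cm/s


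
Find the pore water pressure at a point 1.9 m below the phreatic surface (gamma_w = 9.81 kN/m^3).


Using u = gamma_w * h_w
u = 9.81 * 1.9
u = 18.64 kPa


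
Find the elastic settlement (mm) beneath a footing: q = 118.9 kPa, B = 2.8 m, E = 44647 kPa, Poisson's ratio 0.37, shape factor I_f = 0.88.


Using Se = q * B * (1 - nu^2) * I_f / E
1 - nu^2 = 1 - 0.37^2 = 0.8631
Se = 118.9 * 2.8 * 0.8631 * 0.88 / 44647
Se = 0.005664 m
Convert to mm: Se = 0.005664 * 1000 = 5.664 mm


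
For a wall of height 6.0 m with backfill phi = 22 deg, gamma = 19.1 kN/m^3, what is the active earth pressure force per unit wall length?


Result: 156.42 kN/m

Derivation:
Compute active earth pressure coefficient:
Ka = tan^2(45 - phi/2) = tan^2(34.0) = 0.454962
Compute active force:
Pa = 0.5 * Ka * gamma * H^2
Pa = 0.5 * 0.454962 * 19.1 * 6.0^2
Pa = 156.42 kN/m


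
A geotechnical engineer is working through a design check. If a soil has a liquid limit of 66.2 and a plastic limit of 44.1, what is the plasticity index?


Result: 22.1

Derivation:
Using PI = LL - PL
PI = 66.2 - 44.1
PI = 22.1


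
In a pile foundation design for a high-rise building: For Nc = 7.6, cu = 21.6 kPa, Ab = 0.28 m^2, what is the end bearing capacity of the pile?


Using Qb = Nc * cu * Ab
Qb = 7.6 * 21.6 * 0.28
Qb = 45.96 kN


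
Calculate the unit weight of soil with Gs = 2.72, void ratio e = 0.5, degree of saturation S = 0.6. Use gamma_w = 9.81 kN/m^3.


Result: 19.751 kN/m^3

Derivation:
Using gamma = gamma_w * (Gs + S*e) / (1 + e)
Numerator: Gs + S*e = 2.72 + 0.6*0.5 = 3.02
Denominator: 1 + e = 1 + 0.5 = 1.5
gamma = 9.81 * 3.02 / 1.5
gamma = 19.751 kN/m^3


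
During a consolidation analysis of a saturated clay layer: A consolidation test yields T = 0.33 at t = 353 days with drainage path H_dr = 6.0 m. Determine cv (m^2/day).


Using cv = T * H_dr^2 / t
H_dr^2 = 6.0^2 = 36.0
cv = 0.33 * 36.0 / 353
cv = 0.03365 m^2/day


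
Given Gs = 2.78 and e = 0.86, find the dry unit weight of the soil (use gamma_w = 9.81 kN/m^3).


Result: 14.662 kN/m^3

Derivation:
Using gamma_d = Gs * gamma_w / (1 + e)
gamma_d = 2.78 * 9.81 / (1 + 0.86)
gamma_d = 2.78 * 9.81 / 1.86
gamma_d = 14.662 kN/m^3


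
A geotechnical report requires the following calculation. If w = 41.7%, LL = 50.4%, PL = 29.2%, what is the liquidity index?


First compute the plasticity index:
PI = LL - PL = 50.4 - 29.2 = 21.2
Then compute the liquidity index:
LI = (w - PL) / PI
LI = (41.7 - 29.2) / 21.2
LI = 0.59


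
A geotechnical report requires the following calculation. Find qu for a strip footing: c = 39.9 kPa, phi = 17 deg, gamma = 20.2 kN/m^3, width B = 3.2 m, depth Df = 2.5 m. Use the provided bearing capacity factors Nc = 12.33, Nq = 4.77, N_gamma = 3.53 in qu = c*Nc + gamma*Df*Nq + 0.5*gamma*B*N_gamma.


Result: 846.94 kPa

Derivation:
Compute qu = c*Nc + gamma*Df*Nq + 0.5*gamma*B*N_gamma
Term 1: 39.9 * 12.33 = 491.967
Term 2: 20.2 * 2.5 * 4.77 = 240.885
Term 3: 0.5 * 20.2 * 3.2 * 3.53 = 114.0896
qu = 491.967 + 240.885 + 114.0896
qu = 846.94 kPa


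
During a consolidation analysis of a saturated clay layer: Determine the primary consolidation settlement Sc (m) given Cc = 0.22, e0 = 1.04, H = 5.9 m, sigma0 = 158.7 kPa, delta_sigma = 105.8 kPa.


Result: 0.1412 m

Derivation:
Using Sc = Cc * H / (1 + e0) * log10((sigma0 + delta_sigma) / sigma0)
Stress ratio = (158.7 + 105.8) / 158.7 = 1.66667
log10(1.66667) = 0.221849
Cc * H / (1 + e0) = 0.22 * 5.9 / (1 + 1.04) = 0.636275
Sc = 0.636275 * 0.221849
Sc = 0.1412 m


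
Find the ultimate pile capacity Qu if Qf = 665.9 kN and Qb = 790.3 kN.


Result: 1456.2 kN

Derivation:
Using Qu = Qf + Qb
Qu = 665.9 + 790.3
Qu = 1456.2 kN


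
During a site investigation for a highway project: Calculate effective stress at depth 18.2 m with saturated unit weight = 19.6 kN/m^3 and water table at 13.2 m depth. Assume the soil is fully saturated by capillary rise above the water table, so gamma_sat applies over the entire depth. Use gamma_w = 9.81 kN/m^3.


Result: 307.67 kPa

Derivation:
Total stress = gamma_sat * depth
sigma = 19.6 * 18.2 = 356.72 kPa
Pore water pressure u = gamma_w * (depth - d_wt)
u = 9.81 * (18.2 - 13.2) = 49.05 kPa
Effective stress = sigma - u
sigma' = 356.72 - 49.05 = 307.67 kPa


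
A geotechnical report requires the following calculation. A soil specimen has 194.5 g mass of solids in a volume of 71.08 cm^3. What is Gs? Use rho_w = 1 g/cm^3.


Result: 2.736

Derivation:
Using Gs = m_s / (V_s * rho_w)
Since rho_w = 1 g/cm^3:
Gs = 194.5 / 71.08
Gs = 2.736


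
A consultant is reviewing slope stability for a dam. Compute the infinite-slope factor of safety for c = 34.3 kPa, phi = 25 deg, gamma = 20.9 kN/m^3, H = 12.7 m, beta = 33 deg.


Result: 1.001

Derivation:
Using Fs = c / (gamma*H*sin(beta)*cos(beta)) + tan(phi)/tan(beta)
Cohesion contribution = 34.3 / (20.9*12.7*sin(33)*cos(33))
Cohesion contribution = 0.282907
Friction contribution = tan(25)/tan(33) = 0.718051
Fs = 0.282907 + 0.718051
Fs = 1.001


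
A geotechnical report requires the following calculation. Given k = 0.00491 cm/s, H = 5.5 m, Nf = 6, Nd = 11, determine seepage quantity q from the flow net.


Result: 0.0001473 m^3/s per m

Derivation:
Convert k to m/s for unit consistency with H:
k = 0.00491 cm/s = 0.00491 / 100 m/s = 4.91e-05 m/s
Using q = k * H * Nf / Nd
Nf / Nd = 6 / 11 = 0.5455
q = 4.91e-05 * 5.5 * 0.5455
q = 0.0001473 m^3/s per m


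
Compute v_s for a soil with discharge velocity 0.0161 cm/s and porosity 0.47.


Result: 0.03426 cm/s

Derivation:
Using v_s = v_d / n
v_s = 0.0161 / 0.47
v_s = 0.03426 cm/s


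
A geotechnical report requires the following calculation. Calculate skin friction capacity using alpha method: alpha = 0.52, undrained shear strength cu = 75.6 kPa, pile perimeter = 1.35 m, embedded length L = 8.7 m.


Using Qs = alpha * cu * perimeter * L
Qs = 0.52 * 75.6 * 1.35 * 8.7
Qs = 461.72 kN


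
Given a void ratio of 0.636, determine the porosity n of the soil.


Result: 0.3888

Derivation:
Using the relation n = e / (1 + e)
n = 0.636 / (1 + 0.636)
n = 0.636 / 1.636
n = 0.3888


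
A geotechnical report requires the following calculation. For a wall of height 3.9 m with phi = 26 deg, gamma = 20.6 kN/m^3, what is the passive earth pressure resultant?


Result: 401.23 kN/m

Derivation:
Compute passive earth pressure coefficient:
Kp = tan^2(45 + phi/2) = tan^2(58.0) = 2.561071
Compute passive force:
Pp = 0.5 * Kp * gamma * H^2
Pp = 0.5 * 2.561071 * 20.6 * 3.9^2
Pp = 401.23 kN/m


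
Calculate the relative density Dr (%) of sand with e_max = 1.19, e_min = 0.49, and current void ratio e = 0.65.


Using Dr = (e_max - e) / (e_max - e_min) * 100
e_max - e = 1.19 - 0.65 = 0.54
e_max - e_min = 1.19 - 0.49 = 0.7
Dr = 0.54 / 0.7 * 100
Dr = 77.14 %


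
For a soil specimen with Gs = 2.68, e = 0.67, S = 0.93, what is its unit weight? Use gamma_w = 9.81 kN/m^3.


Result: 19.403 kN/m^3

Derivation:
Using gamma = gamma_w * (Gs + S*e) / (1 + e)
Numerator: Gs + S*e = 2.68 + 0.93*0.67 = 3.3031
Denominator: 1 + e = 1 + 0.67 = 1.67
gamma = 9.81 * 3.3031 / 1.67
gamma = 19.403 kN/m^3


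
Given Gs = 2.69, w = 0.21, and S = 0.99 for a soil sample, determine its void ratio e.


Result: 0.5706

Derivation:
Using the relation e = Gs * w / S
e = 2.69 * 0.21 / 0.99
e = 0.5706


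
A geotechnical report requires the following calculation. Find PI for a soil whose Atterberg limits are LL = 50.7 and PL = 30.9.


Using PI = LL - PL
PI = 50.7 - 30.9
PI = 19.8


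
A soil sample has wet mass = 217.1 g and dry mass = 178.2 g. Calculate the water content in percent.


Using w = (m_wet - m_dry) / m_dry * 100
m_wet - m_dry = 217.1 - 178.2 = 38.9 g
w = 38.9 / 178.2 * 100
w = 21.83 %


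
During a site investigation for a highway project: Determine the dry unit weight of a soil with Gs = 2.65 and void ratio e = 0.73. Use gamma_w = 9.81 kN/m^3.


Using gamma_d = Gs * gamma_w / (1 + e)
gamma_d = 2.65 * 9.81 / (1 + 0.73)
gamma_d = 2.65 * 9.81 / 1.73
gamma_d = 15.027 kN/m^3


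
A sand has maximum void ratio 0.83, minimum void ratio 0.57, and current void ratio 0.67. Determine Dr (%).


Result: 61.54 %

Derivation:
Using Dr = (e_max - e) / (e_max - e_min) * 100
e_max - e = 0.83 - 0.67 = 0.16
e_max - e_min = 0.83 - 0.57 = 0.26
Dr = 0.16 / 0.26 * 100
Dr = 61.54 %


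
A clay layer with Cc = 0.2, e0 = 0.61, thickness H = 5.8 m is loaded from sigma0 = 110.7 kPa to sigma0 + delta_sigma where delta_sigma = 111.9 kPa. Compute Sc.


Using Sc = Cc * H / (1 + e0) * log10((sigma0 + delta_sigma) / sigma0)
Stress ratio = (110.7 + 111.9) / 110.7 = 2.01084
log10(2.01084) = 0.303378
Cc * H / (1 + e0) = 0.2 * 5.8 / (1 + 0.61) = 0.720497
Sc = 0.720497 * 0.303378
Sc = 0.2186 m


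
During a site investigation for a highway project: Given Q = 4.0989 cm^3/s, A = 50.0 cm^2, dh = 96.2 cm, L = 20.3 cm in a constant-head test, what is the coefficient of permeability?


Result: 0.017299 cm/s

Derivation:
Compute hydraulic gradient:
i = dh / L = 96.2 / 20.3 = 4.73892
Then apply Darcy's law:
k = Q / (A * i)
k = 4.0989 / (50.0 * 4.73892)
k = 4.0989 / 236.946
k = 0.017299 cm/s


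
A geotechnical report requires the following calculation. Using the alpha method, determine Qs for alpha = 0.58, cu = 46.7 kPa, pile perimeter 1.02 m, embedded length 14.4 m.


Using Qs = alpha * cu * perimeter * L
Qs = 0.58 * 46.7 * 1.02 * 14.4
Qs = 397.84 kN


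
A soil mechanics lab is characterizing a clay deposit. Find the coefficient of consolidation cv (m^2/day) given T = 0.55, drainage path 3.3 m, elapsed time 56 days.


Using cv = T * H_dr^2 / t
H_dr^2 = 3.3^2 = 10.89
cv = 0.55 * 10.89 / 56
cv = 0.10696 m^2/day


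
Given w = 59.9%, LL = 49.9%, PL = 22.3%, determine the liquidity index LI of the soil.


Result: 1.362

Derivation:
First compute the plasticity index:
PI = LL - PL = 49.9 - 22.3 = 27.6
Then compute the liquidity index:
LI = (w - PL) / PI
LI = (59.9 - 22.3) / 27.6
LI = 1.362


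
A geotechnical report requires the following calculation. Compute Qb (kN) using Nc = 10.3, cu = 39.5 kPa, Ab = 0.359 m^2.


Using Qb = Nc * cu * Ab
Qb = 10.3 * 39.5 * 0.359
Qb = 146.06 kN
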